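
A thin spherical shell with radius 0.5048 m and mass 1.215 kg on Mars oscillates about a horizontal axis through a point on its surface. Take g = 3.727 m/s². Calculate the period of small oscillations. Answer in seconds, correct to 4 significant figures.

2.985 s

I_cm = (2/3)mr² = 0.20641 kg·m². The pivot is at distance d = 0.5048 m from the centre of mass.
By the parallel-axis theorem, I = I_cm + md² = 0.20641 + 0.30961 = 0.51602 kg·m².
T = 2π√(I/(mgd)) = 2π√(0.51602/(1.215 × 3.727 × 0.5048)) = 2.985 s.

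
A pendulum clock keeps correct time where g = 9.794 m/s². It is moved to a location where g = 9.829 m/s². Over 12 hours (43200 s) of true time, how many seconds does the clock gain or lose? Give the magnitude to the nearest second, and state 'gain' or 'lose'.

The clock's period scales as T ∝ 1/√g, so T'/T = √(9.794/9.829) = 0.998218.
In 43200 s of true time the clock registers 43200/0.998218 = 43277.1 s, so it gains 77 s.

gain 77 s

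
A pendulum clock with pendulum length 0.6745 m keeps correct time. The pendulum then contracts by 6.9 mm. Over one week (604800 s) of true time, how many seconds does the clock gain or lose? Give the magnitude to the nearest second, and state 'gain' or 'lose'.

T ∝ √L, so T'/T = √(0.66760/0.6745) = 0.994872.
In 604800 s of true time the clock registers 604800/0.994872 = 607917.4 s, so it gains 3117 s.

gain 3117 s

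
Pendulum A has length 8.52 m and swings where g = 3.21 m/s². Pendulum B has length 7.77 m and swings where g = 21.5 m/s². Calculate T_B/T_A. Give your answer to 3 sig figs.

0.369

T = 2π√(L/g), so T_B/T_A = √((L_B/g_B)/(L_A/g_A)) = √((7.77/21.5)/(8.52/3.21)) = 0.369.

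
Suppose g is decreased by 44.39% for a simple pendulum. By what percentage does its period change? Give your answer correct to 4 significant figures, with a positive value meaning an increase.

34.10%

T ∝ 1/√g, so T'/T = 1/√(0.55610) = 1.3410.
Percentage change in T = (1.3410 − 1) × 100% = 34.10%.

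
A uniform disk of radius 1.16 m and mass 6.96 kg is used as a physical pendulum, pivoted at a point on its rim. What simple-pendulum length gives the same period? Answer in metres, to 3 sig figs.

1.74 m

The equivalent simple-pendulum length is L_eq = I/(md), where I is about the pivot and d = 1.160 m.
I_cm = ½mR² = 4.683 kg·m², so I = I_cm + md² = 4.683 + 9.365 = 14.05 kg·m².
L_eq = 14.05/(6.96 × 1.160) = 1.74 m.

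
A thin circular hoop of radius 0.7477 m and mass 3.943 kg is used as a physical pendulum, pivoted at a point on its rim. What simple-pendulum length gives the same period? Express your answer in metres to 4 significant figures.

1.495 m

The equivalent simple-pendulum length is L_eq = I/(md), where I is about the pivot and d = 0.74770 m.
I_cm = mR² = 2.2044 kg·m², so I = I_cm + md² = 2.2044 + 2.2044 = 4.4087 kg·m².
L_eq = 4.4087/(3.943 × 0.74770) = 1.495 m.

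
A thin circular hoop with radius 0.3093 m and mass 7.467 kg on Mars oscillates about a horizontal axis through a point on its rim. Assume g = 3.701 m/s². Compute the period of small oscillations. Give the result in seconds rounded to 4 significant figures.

2.569 s

I_cm = mr² = 0.71434 kg·m². The pivot is at distance d = 0.3093 m from the centre of mass.
By the parallel-axis theorem, I = I_cm + md² = 0.71434 + 0.71434 = 1.4287 kg·m².
T = 2π√(I/(mgd)) = 2π√(1.4287/(7.467 × 3.701 × 0.3093)) = 2.569 s.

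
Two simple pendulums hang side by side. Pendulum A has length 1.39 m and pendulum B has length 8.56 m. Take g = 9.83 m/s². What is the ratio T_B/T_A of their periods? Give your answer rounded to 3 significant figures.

2.48

T ∝ √L, so T_B/T_A = √(L_B/L_A) = √(8.56/1.39) = 2.48.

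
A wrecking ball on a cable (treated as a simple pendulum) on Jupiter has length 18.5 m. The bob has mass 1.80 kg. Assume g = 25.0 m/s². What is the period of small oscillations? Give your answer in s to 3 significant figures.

T = 2π√(L/g) = 2π√(18.5/25.0) = 2π × 0.8602 = 5.41 s.

5.41 s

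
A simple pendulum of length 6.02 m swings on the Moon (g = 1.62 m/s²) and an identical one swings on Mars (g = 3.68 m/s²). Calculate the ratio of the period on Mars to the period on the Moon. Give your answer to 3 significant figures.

0.663

T ∝ 1/√g, so T₂/T₁ = √(g₁/g₂) = √(1.62/3.68) = 0.663.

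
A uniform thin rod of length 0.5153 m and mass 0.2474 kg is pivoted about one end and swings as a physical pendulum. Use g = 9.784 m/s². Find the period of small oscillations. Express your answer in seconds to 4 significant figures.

For a physical pendulum T = 2π√(I/(mgd)), with d = 0.25765 m from pivot to centre of mass.
I_cm = mL²/12 = 0.2474 × 0.5153²/12 = 0.0054744 kg·m²; I = I_cm + md² = 0.0054744 + 0.2474 × 0.25765² = 0.021898 kg·m².
T = 2π√(0.021898/(0.2474 × 9.784 × 0.25765)) = 1.177 s.

1.177 s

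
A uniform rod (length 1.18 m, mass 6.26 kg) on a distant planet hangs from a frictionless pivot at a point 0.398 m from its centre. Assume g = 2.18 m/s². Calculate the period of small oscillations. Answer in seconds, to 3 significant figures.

For a physical pendulum T = 2π√(I/(mgd)), with d = 0.3980 m from pivot to centre of mass.
I_cm = mL²/12 = 6.26 × 1.18²/12 = 0.7264 kg·m²; I = I_cm + md² = 0.7264 + 6.26 × 0.3980² = 1.718 kg·m².
T = 2π√(1.718/(6.26 × 2.18 × 0.3980)) = 3.53 s.

3.53 s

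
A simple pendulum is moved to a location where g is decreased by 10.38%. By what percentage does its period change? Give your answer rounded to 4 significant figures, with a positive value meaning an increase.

5.632%

T ∝ 1/√g, so T'/T = 1/√(0.89620) = 1.0563.
Percentage change in T = (1.0563 − 1) × 100% = 5.632%.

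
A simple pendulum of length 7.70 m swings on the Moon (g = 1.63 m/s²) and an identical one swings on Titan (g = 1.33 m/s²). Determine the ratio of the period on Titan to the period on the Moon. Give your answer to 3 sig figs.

T ∝ 1/√g, so T₂/T₁ = √(g₁/g₂) = √(1.63/1.33) = 1.11.

1.11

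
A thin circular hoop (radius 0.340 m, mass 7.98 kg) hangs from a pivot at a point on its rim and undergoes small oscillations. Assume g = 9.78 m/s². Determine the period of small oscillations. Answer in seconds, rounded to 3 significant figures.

1.66 s

I_cm = mr² = 0.9225 kg·m². The pivot is at distance d = 0.340 m from the centre of mass.
By the parallel-axis theorem, I = I_cm + md² = 0.9225 + 0.9225 = 1.845 kg·m².
T = 2π√(I/(mgd)) = 2π√(1.845/(7.98 × 9.78 × 0.340)) = 1.66 s.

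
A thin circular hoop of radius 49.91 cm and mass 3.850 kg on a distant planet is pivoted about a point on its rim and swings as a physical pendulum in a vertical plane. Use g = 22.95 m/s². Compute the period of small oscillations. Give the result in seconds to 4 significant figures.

1.310 s

I_cm = mr² = 0.95904 kg·m². The pivot is at distance d = 0.4991 m from the centre of mass.
By the parallel-axis theorem, I = I_cm + md² = 0.95904 + 0.95904 = 1.9181 kg·m².
T = 2π√(I/(mgd)) = 2π√(1.9181/(3.850 × 22.95 × 0.4991)) = 1.310 s.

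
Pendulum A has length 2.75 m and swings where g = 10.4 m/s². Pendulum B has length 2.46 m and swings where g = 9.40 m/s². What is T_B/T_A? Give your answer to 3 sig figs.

T = 2π√(L/g), so T_B/T_A = √((L_B/g_B)/(L_A/g_A)) = √((2.46/9.40)/(2.75/10.4)) = 0.995.

0.995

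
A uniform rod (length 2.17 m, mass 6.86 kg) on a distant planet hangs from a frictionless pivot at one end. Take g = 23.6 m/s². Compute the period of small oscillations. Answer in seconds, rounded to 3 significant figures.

For a physical pendulum T = 2π√(I/(mgd)), with d = 1.085 m from pivot to centre of mass.
I_cm = mL²/12 = 6.86 × 2.17²/12 = 2.692 kg·m²; I = I_cm + md² = 2.692 + 6.86 × 1.085² = 10.77 kg·m².
T = 2π√(10.77/(6.86 × 23.6 × 1.085)) = 1.56 s.

1.56 s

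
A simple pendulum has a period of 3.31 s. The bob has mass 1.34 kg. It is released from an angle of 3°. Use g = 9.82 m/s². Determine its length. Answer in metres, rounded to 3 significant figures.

2.73 m

From T = 2π√(L/g), L = gT²/(4π²) = 9.82 × 3.310²/(4π²) = 2.73 m.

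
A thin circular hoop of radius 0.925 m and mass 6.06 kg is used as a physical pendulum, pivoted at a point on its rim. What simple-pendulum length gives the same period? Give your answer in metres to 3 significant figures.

The equivalent simple-pendulum length is L_eq = I/(md), where I is about the pivot and d = 0.9250 m.
I_cm = mR² = 5.185 kg·m², so I = I_cm + md² = 5.185 + 5.185 = 10.37 kg·m².
L_eq = 10.37/(6.06 × 0.9250) = 1.85 m.

1.85 m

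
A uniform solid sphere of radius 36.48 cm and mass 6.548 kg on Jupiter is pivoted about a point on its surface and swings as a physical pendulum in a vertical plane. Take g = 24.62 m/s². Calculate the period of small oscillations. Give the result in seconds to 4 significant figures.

I_cm = (2/5)mr² = 0.34856 kg·m². The pivot is at distance d = 0.3648 m from the centre of mass.
By the parallel-axis theorem, I = I_cm + md² = 0.34856 + 0.87140 = 1.2200 kg·m².
T = 2π√(I/(mgd)) = 2π√(1.2200/(6.548 × 24.62 × 0.3648)) = 0.9050 s.

0.9050 s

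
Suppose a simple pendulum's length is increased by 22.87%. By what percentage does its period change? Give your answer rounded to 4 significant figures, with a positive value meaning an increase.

T ∝ √L, so T'/T = √(1.2287) = 1.1085.
Percentage change in T = (1.1085 − 1) × 100% = 10.85%.

10.85%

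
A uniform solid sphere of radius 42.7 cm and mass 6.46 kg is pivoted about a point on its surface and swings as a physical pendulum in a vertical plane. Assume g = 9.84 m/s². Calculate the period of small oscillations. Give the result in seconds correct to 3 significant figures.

I_cm = (2/5)mr² = 0.4711 kg·m². The pivot is at distance d = 0.427 m from the centre of mass.
By the parallel-axis theorem, I = I_cm + md² = 0.4711 + 1.178 = 1.649 kg·m².
T = 2π√(I/(mgd)) = 2π√(1.649/(6.46 × 9.84 × 0.427)) = 1.55 s.

1.55 s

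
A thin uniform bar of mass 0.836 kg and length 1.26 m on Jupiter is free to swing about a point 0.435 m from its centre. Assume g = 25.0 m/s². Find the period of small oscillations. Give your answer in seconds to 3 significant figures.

1.08 s

For a physical pendulum T = 2π√(I/(mgd)), with d = 0.4350 m from pivot to centre of mass.
I_cm = mL²/12 = 0.836 × 1.26²/12 = 0.1106 kg·m²; I = I_cm + md² = 0.1106 + 0.836 × 0.4350² = 0.2688 kg·m².
T = 2π√(0.2688/(0.836 × 25.0 × 0.4350)) = 1.08 s.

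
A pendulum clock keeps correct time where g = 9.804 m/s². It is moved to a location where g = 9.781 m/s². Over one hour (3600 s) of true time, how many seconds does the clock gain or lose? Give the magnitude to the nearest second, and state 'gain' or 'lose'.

The clock's period scales as T ∝ 1/√g, so T'/T = √(9.804/9.781) = 1.00118.
In 3600 s of true time the clock registers 3600/1.00118 = 3595.8 s, so it loses 4 s.

lose 4 s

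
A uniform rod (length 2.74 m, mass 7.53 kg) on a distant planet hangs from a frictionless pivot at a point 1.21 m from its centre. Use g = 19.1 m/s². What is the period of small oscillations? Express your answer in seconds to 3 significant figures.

1.89 s

For a physical pendulum T = 2π√(I/(mgd)), with d = 1.210 m from pivot to centre of mass.
I_cm = mL²/12 = 7.53 × 2.74²/12 = 4.711 kg·m²; I = I_cm + md² = 4.711 + 7.53 × 1.210² = 15.74 kg·m².
T = 2π√(15.74/(7.53 × 19.1 × 1.210)) = 1.89 s.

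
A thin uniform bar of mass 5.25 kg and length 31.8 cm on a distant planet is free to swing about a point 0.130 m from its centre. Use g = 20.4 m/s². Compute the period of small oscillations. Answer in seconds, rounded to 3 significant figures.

0.614 s

For a physical pendulum T = 2π√(I/(mgd)), with d = 0.1300 m from pivot to centre of mass.
I_cm = mL²/12 = 5.25 × 0.318²/12 = 0.04424 kg·m²; I = I_cm + md² = 0.04424 + 5.25 × 0.1300² = 0.1330 kg·m².
T = 2π√(0.1330/(5.25 × 20.4 × 0.1300)) = 0.614 s.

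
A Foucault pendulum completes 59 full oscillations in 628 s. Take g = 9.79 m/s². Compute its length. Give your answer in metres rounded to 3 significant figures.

28.1 m

T = 628/59 = 10.64 s.
From T = 2π√(L/g), L = gT²/(4π²) = 9.79 × 10.64²/(4π²) = 28.1 m.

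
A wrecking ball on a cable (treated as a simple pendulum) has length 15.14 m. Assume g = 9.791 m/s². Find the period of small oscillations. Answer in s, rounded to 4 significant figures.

7.813 s

T = 2π√(L/g) = 2π√(15.14/9.791) = 2π × 1.2435 = 7.813 s.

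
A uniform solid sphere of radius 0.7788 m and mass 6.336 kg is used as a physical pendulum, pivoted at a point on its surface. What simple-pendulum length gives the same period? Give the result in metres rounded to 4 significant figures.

1.090 m

The equivalent simple-pendulum length is L_eq = I/(md), where I is about the pivot and d = 0.77880 m.
I_cm = (2/5)mR² = 1.5372 kg·m², so I = I_cm + md² = 1.5372 + 3.8430 = 5.3802 kg·m².
L_eq = 5.3802/(6.336 × 0.77880) = 1.090 m.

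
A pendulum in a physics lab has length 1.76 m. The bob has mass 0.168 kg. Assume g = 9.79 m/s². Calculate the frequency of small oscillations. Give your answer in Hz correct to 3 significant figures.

0.375 Hz

T = 2π√(L/g) = 2π√(1.76/9.79) = 2.664 s, so f = 1/T = 0.375 Hz.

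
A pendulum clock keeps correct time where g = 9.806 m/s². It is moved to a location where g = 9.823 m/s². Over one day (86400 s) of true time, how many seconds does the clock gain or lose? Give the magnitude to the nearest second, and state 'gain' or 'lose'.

gain 75 s

The clock's period scales as T ∝ 1/√g, so T'/T = √(9.806/9.823) = 0.999134.
In 86400 s of true time the clock registers 86400/0.999134 = 86474.9 s, so it gains 75 s.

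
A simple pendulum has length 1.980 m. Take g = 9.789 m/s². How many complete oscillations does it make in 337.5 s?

119

T = 2π√(L/g) = 2π√(1.980/9.789) = 2.8258 s.
Number of complete oscillations = ⌊337.5/2.8258⌋ = ⌊119.43⌋ = 119.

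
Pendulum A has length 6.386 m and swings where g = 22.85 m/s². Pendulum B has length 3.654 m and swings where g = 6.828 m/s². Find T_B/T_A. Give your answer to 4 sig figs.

1.384

T = 2π√(L/g), so T_B/T_A = √((L_B/g_B)/(L_A/g_A)) = √((3.654/6.828)/(6.386/22.85)) = 1.384.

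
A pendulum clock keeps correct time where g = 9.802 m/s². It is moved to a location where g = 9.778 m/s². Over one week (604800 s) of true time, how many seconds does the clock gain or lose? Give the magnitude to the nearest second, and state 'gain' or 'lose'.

lose 741 s

The clock's period scales as T ∝ 1/√g, so T'/T = √(9.802/9.778) = 1.00123.
In 604800 s of true time the clock registers 604800/1.00123 = 604059.1 s, so it loses 741 s.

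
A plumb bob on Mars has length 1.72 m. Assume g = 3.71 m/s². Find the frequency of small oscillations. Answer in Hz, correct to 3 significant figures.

T = 2π√(L/g) = 2π√(1.72/3.71) = 4.278 s, so f = 1/T = 0.234 Hz.

0.234 Hz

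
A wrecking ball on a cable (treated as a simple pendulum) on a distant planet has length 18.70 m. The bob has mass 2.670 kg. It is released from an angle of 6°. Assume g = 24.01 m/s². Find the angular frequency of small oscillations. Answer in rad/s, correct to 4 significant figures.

1.133 rad/s

ω = √(g/L) = √(24.01/18.70) = 1.133 rad/s.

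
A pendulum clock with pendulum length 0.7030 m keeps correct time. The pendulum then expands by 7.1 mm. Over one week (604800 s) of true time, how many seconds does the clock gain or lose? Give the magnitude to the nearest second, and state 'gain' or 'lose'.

T ∝ √L, so T'/T = √(0.71010/0.7030) = 1.00504.
In 604800 s of true time the clock registers 604800/1.00504 = 601768.8 s, so it loses 3031 s.

lose 3031 s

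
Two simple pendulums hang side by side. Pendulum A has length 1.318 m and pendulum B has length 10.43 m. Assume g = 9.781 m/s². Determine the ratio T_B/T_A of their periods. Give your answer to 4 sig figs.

2.813

T ∝ √L, so T_B/T_A = √(L_B/L_A) = √(10.43/1.318) = 2.813.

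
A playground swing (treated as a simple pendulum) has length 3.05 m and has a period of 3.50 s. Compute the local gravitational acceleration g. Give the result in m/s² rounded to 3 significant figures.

9.83 m/s²

From T = 2π√(L/g), g = 4π²L/T² = 4π² × 3.05/3.500² = 9.83 m/s².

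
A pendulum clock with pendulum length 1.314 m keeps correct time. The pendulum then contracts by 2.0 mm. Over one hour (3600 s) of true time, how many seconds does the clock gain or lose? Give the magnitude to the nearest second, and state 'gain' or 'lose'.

T ∝ √L, so T'/T = √(1.31200/1.314) = 0.999239.
In 3600 s of true time the clock registers 3600/0.999239 = 3602.7 s, so it gains 3 s.

gain 3 s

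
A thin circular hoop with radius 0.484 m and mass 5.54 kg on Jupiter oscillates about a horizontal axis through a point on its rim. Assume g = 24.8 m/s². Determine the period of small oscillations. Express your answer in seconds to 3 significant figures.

I_cm = mr² = 1.298 kg·m². The pivot is at distance d = 0.484 m from the centre of mass.
By the parallel-axis theorem, I = I_cm + md² = 1.298 + 1.298 = 2.596 kg·m².
T = 2π√(I/(mgd)) = 2π√(2.596/(5.54 × 24.8 × 0.484)) = 1.24 s.

1.24 s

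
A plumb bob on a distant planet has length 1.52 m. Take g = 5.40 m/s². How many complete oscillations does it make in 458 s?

137

T = 2π√(L/g) = 2π√(1.52/5.40) = 3.334 s.
Number of complete oscillations = ⌊458/3.334⌋ = ⌊137.4⌋ = 137.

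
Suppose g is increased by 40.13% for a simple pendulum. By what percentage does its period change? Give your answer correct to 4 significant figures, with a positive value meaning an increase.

T ∝ 1/√g, so T'/T = 1/√(1.4013) = 0.84476.
Percentage change in T = (0.84476 − 1) × 100% = -15.52%.

-15.52%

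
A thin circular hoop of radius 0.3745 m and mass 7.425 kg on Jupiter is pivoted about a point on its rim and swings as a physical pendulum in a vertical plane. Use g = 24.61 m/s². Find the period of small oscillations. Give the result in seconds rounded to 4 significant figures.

1.096 s

I_cm = mr² = 1.0414 kg·m². The pivot is at distance d = 0.3745 m from the centre of mass.
By the parallel-axis theorem, I = I_cm + md² = 1.0414 + 1.0414 = 2.0827 kg·m².
T = 2π√(I/(mgd)) = 2π√(2.0827/(7.425 × 24.61 × 0.3745)) = 1.096 s.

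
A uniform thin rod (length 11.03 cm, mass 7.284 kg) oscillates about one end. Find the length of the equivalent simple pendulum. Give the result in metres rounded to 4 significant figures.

The equivalent simple-pendulum length is L_eq = I/(md), where I is about the pivot and d = 0.055150 m.
I_cm = (1/12)mL² = 0.0073848 kg·m², so I = I_cm + md² = 0.0073848 + 0.022154 = 0.029539 kg·m².
L_eq = 0.029539/(7.284 × 0.055150) = 0.07353 m.

0.07353 m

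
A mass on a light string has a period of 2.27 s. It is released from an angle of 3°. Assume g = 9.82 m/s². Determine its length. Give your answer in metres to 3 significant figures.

1.28 m

From T = 2π√(L/g), L = gT²/(4π²) = 9.82 × 2.270²/(4π²) = 1.28 m.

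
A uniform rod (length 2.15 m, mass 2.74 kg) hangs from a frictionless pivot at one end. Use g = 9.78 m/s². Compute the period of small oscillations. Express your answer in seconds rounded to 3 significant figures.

2.41 s

For a physical pendulum T = 2π√(I/(mgd)), with d = 1.075 m from pivot to centre of mass.
I_cm = mL²/12 = 2.74 × 2.15²/12 = 1.055 kg·m²; I = I_cm + md² = 1.055 + 2.74 × 1.075² = 4.222 kg·m².
T = 2π√(4.222/(2.74 × 9.78 × 1.075)) = 2.41 s.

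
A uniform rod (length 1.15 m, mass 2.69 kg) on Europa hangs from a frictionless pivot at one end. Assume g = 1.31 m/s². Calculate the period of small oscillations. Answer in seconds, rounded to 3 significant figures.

4.81 s

For a physical pendulum T = 2π√(I/(mgd)), with d = 0.5750 m from pivot to centre of mass.
I_cm = mL²/12 = 2.69 × 1.15²/12 = 0.2965 kg·m²; I = I_cm + md² = 0.2965 + 2.69 × 0.5750² = 1.186 kg·m².
T = 2π√(1.186/(2.69 × 1.31 × 0.5750)) = 4.81 s.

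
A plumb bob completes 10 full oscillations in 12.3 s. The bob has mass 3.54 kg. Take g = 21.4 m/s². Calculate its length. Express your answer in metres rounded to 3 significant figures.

T = 12.3/10 = 1.230 s.
From T = 2π√(L/g), L = gT²/(4π²) = 21.4 × 1.230²/(4π²) = 0.820 m.

0.820 m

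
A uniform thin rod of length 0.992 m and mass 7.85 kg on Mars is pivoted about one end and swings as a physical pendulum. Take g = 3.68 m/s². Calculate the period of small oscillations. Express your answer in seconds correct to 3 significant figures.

2.66 s

For a physical pendulum T = 2π√(I/(mgd)), with d = 0.4960 m from pivot to centre of mass.
I_cm = mL²/12 = 7.85 × 0.992²/12 = 0.6437 kg·m²; I = I_cm + md² = 0.6437 + 7.85 × 0.4960² = 2.575 kg·m².
T = 2π√(2.575/(7.85 × 3.68 × 0.4960)) = 2.66 s.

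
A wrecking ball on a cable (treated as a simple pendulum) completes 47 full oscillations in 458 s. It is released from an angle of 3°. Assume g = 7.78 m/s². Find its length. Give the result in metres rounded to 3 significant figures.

18.7 m

T = 458/47 = 9.745 s.
From T = 2π√(L/g), L = gT²/(4π²) = 7.78 × 9.745²/(4π²) = 18.7 m.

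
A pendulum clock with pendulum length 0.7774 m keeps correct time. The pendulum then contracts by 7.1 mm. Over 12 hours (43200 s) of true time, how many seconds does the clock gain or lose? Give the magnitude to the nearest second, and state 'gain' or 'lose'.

T ∝ √L, so T'/T = √(0.77030/0.7774) = 0.995423.
In 43200 s of true time the clock registers 43200/0.995423 = 43398.6 s, so it gains 199 s.

gain 199 s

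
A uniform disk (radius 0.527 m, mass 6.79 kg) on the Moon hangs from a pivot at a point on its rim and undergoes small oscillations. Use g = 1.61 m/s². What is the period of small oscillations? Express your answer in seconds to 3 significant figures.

4.40 s

I_cm = ½mr² = 0.9429 kg·m². The pivot is at distance d = 0.527 m from the centre of mass.
By the parallel-axis theorem, I = I_cm + md² = 0.9429 + 1.886 = 2.829 kg·m².
T = 2π√(I/(mgd)) = 2π√(2.829/(6.79 × 1.61 × 0.527)) = 4.40 s.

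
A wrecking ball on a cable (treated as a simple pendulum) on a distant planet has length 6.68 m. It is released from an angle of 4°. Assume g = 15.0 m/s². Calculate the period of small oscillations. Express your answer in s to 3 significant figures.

T = 2π√(L/g) = 2π√(6.68/15.0) = 2π × 0.6673 = 4.19 s.

4.19 s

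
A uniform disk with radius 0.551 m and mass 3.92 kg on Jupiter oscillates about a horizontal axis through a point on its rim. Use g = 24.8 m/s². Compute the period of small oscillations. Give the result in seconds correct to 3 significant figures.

I_cm = ½mr² = 0.5951 kg·m². The pivot is at distance d = 0.551 m from the centre of mass.
By the parallel-axis theorem, I = I_cm + md² = 0.5951 + 1.190 = 1.785 kg·m².
T = 2π√(I/(mgd)) = 2π√(1.785/(3.92 × 24.8 × 0.551)) = 1.15 s.

1.15 s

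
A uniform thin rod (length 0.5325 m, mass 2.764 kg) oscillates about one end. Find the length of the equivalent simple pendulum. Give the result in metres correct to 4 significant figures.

The equivalent simple-pendulum length is L_eq = I/(md), where I is about the pivot and d = 0.26625 m.
I_cm = (1/12)mL² = 0.065312 kg·m², so I = I_cm + md² = 0.065312 + 0.19594 = 0.26125 kg·m².
L_eq = 0.26125/(2.764 × 0.26625) = 0.3550 m.

0.3550 m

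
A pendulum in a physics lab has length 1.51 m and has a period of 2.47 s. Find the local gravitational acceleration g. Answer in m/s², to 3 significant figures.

From T = 2π√(L/g), g = 4π²L/T² = 4π² × 1.51/2.470² = 9.77 m/s².

9.77 m/s²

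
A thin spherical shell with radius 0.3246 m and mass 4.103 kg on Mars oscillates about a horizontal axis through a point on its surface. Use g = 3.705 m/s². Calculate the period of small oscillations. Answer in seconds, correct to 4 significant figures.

I_cm = (2/3)mr² = 0.28821 kg·m². The pivot is at distance d = 0.3246 m from the centre of mass.
By the parallel-axis theorem, I = I_cm + md² = 0.28821 + 0.43231 = 0.72052 kg·m².
T = 2π√(I/(mgd)) = 2π√(0.72052/(4.103 × 3.705 × 0.3246)) = 2.401 s.

2.401 s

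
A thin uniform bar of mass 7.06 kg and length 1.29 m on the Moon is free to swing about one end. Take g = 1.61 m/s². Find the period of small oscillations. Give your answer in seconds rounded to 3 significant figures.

4.59 s

For a physical pendulum T = 2π√(I/(mgd)), with d = 0.6450 m from pivot to centre of mass.
I_cm = mL²/12 = 7.06 × 1.29²/12 = 0.9790 kg·m²; I = I_cm + md² = 0.9790 + 7.06 × 0.6450² = 3.916 kg·m².
T = 2π√(3.916/(7.06 × 1.61 × 0.6450)) = 4.59 s.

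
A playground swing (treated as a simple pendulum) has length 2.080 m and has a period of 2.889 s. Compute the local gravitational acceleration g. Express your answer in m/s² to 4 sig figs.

From T = 2π√(L/g), g = 4π²L/T² = 4π² × 2.080/2.8890² = 9.838 m/s².

9.838 m/s²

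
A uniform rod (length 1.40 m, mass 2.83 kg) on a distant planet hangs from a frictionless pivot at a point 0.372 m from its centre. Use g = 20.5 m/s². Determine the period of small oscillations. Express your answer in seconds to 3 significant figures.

For a physical pendulum T = 2π√(I/(mgd)), with d = 0.3720 m from pivot to centre of mass.
I_cm = mL²/12 = 2.83 × 1.40²/12 = 0.4622 kg·m²; I = I_cm + md² = 0.4622 + 2.83 × 0.3720² = 0.8539 kg·m².
T = 2π√(0.8539/(2.83 × 20.5 × 0.3720)) = 1.25 s.

1.25 s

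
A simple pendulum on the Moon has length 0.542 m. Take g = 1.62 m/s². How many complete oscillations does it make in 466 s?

T = 2π√(L/g) = 2π√(0.542/1.62) = 3.634 s.
Number of complete oscillations = ⌊466/3.634⌋ = ⌊128.2⌋ = 128.

128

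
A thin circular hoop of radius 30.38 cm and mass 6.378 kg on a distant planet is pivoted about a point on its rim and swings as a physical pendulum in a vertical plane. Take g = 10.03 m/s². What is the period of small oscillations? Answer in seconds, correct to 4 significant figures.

I_cm = mr² = 0.58865 kg·m². The pivot is at distance d = 0.3038 m from the centre of mass.
By the parallel-axis theorem, I = I_cm + md² = 0.58865 + 0.58865 = 1.1773 kg·m².
T = 2π√(I/(mgd)) = 2π√(1.1773/(6.378 × 10.03 × 0.3038)) = 1.546 s.

1.546 s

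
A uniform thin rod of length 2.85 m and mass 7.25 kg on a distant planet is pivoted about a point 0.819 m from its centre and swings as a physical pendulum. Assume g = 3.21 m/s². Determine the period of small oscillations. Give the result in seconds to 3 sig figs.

4.50 s

For a physical pendulum T = 2π√(I/(mgd)), with d = 0.8190 m from pivot to centre of mass.
I_cm = mL²/12 = 7.25 × 2.85²/12 = 4.907 kg·m²; I = I_cm + md² = 4.907 + 7.25 × 0.8190² = 9.770 kg·m².
T = 2π√(9.770/(7.25 × 3.21 × 0.8190)) = 4.50 s.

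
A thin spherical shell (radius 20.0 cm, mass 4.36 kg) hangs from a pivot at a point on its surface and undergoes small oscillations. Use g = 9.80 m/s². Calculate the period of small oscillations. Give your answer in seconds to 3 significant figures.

I_cm = (2/3)mr² = 0.1163 kg·m². The pivot is at distance d = 0.200 m from the centre of mass.
By the parallel-axis theorem, I = I_cm + md² = 0.1163 + 0.1744 = 0.2907 kg·m².
T = 2π√(I/(mgd)) = 2π√(0.2907/(4.36 × 9.80 × 0.200)) = 1.16 s.

1.16 s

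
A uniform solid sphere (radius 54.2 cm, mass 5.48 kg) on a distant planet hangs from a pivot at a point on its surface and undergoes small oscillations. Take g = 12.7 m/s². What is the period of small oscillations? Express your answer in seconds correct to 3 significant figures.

1.54 s

I_cm = (2/5)mr² = 0.6439 kg·m². The pivot is at distance d = 0.542 m from the centre of mass.
By the parallel-axis theorem, I = I_cm + md² = 0.6439 + 1.610 = 2.254 kg·m².
T = 2π√(I/(mgd)) = 2π√(2.254/(5.48 × 12.7 × 0.542)) = 1.54 s.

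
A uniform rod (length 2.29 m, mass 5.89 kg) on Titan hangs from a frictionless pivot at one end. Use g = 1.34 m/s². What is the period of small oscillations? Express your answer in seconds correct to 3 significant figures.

For a physical pendulum T = 2π√(I/(mgd)), with d = 1.145 m from pivot to centre of mass.
I_cm = mL²/12 = 5.89 × 2.29²/12 = 2.574 kg·m²; I = I_cm + md² = 2.574 + 5.89 × 1.145² = 10.30 kg·m².
T = 2π√(10.30/(5.89 × 1.34 × 1.145)) = 6.71 s.

6.71 s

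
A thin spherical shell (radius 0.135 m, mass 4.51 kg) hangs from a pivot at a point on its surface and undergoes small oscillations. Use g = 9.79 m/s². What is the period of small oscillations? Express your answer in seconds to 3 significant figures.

I_cm = (2/3)mr² = 0.05480 kg·m². The pivot is at distance d = 0.135 m from the centre of mass.
By the parallel-axis theorem, I = I_cm + md² = 0.05480 + 0.08219 = 0.1370 kg·m².
T = 2π√(I/(mgd)) = 2π√(0.1370/(4.51 × 9.79 × 0.135)) = 0.953 s.

0.953 s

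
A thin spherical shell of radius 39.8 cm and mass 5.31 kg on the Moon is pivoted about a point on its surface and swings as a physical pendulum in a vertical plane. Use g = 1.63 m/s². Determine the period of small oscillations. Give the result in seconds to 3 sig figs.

4.01 s

I_cm = (2/3)mr² = 0.5608 kg·m². The pivot is at distance d = 0.398 m from the centre of mass.
By the parallel-axis theorem, I = I_cm + md² = 0.5608 + 0.8411 = 1.402 kg·m².
T = 2π√(I/(mgd)) = 2π√(1.402/(5.31 × 1.63 × 0.398)) = 4.01 s.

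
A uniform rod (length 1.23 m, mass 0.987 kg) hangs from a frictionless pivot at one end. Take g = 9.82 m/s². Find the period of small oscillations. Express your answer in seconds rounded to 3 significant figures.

For a physical pendulum T = 2π√(I/(mgd)), with d = 0.6150 m from pivot to centre of mass.
I_cm = mL²/12 = 0.987 × 1.23²/12 = 0.1244 kg·m²; I = I_cm + md² = 0.1244 + 0.987 × 0.6150² = 0.4977 kg·m².
T = 2π√(0.4977/(0.987 × 9.82 × 0.6150)) = 1.82 s.

1.82 s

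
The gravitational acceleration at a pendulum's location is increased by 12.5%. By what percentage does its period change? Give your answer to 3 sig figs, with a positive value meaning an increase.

T ∝ 1/√g, so T'/T = 1/√(1.125) = 0.9428.
Percentage change in T = (0.9428 − 1) × 100% = -5.72%.

-5.72%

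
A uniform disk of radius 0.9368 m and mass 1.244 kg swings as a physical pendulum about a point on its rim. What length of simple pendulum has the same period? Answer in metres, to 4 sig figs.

The equivalent simple-pendulum length is L_eq = I/(md), where I is about the pivot and d = 0.93680 m.
I_cm = ½mR² = 0.54586 kg·m², so I = I_cm + md² = 0.54586 + 1.0917 = 1.6376 kg·m².
L_eq = 1.6376/(1.244 × 0.93680) = 1.405 m.

1.405 m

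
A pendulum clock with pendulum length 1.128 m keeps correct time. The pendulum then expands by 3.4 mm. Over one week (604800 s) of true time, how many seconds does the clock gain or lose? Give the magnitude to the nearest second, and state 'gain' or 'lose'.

lose 909 s

T ∝ √L, so T'/T = √(1.13140/1.128) = 1.00151.
In 604800 s of true time the clock registers 604800/1.00151 = 603890.6 s, so it loses 909 s.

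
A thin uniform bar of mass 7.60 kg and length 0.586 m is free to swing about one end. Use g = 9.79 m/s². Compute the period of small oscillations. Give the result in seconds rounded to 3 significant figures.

1.26 s

For a physical pendulum T = 2π√(I/(mgd)), with d = 0.2930 m from pivot to centre of mass.
I_cm = mL²/12 = 7.60 × 0.586²/12 = 0.2175 kg·m²; I = I_cm + md² = 0.2175 + 7.60 × 0.2930² = 0.8699 kg·m².
T = 2π√(0.8699/(7.60 × 9.79 × 0.2930)) = 1.26 s.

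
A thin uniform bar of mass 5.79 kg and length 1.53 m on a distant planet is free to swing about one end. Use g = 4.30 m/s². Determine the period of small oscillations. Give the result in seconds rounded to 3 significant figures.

For a physical pendulum T = 2π√(I/(mgd)), with d = 0.7650 m from pivot to centre of mass.
I_cm = mL²/12 = 5.79 × 1.53²/12 = 1.129 kg·m²; I = I_cm + md² = 1.129 + 5.79 × 0.7650² = 4.518 kg·m².
T = 2π√(4.518/(5.79 × 4.30 × 0.7650)) = 3.06 s.

3.06 s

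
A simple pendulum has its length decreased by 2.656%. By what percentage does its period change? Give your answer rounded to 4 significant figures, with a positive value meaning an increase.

T ∝ √L, so T'/T = √(0.97344) = 0.98663.
Percentage change in T = (0.98663 − 1) × 100% = -1.337%.

-1.337%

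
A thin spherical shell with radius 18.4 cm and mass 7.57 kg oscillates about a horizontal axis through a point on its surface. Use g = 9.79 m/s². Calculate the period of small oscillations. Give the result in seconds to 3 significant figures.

I_cm = (2/3)mr² = 0.1709 kg·m². The pivot is at distance d = 0.184 m from the centre of mass.
By the parallel-axis theorem, I = I_cm + md² = 0.1709 + 0.2563 = 0.4271 kg·m².
T = 2π√(I/(mgd)) = 2π√(0.4271/(7.57 × 9.79 × 0.184)) = 1.11 s.

1.11 s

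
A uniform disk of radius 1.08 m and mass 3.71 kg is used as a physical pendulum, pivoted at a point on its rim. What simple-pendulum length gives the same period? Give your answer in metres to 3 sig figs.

The equivalent simple-pendulum length is L_eq = I/(md), where I is about the pivot and d = 1.080 m.
I_cm = ½mR² = 2.164 kg·m², so I = I_cm + md² = 2.164 + 4.327 = 6.491 kg·m².
L_eq = 6.491/(3.71 × 1.080) = 1.62 m.

1.62 m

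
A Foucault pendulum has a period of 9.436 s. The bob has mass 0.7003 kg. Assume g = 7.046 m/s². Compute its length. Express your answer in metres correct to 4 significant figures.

15.89 m

From T = 2π√(L/g), L = gT²/(4π²) = 7.046 × 9.4360²/(4π²) = 15.89 m.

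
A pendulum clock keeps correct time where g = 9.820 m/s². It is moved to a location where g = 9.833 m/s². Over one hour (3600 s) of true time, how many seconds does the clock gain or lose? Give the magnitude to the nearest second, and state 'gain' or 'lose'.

gain 2 s

The clock's period scales as T ∝ 1/√g, so T'/T = √(9.820/9.833) = 0.999339.
In 3600 s of true time the clock registers 3600/0.999339 = 3602.4 s, so it gains 2 s.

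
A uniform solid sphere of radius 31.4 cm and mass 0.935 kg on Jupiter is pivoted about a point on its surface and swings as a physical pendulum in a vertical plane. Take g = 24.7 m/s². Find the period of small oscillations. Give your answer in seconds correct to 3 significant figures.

I_cm = (2/5)mr² = 0.03687 kg·m². The pivot is at distance d = 0.314 m from the centre of mass.
By the parallel-axis theorem, I = I_cm + md² = 0.03687 + 0.09219 = 0.1291 kg·m².
T = 2π√(I/(mgd)) = 2π√(0.1291/(0.935 × 24.7 × 0.314)) = 0.838 s.

0.838 s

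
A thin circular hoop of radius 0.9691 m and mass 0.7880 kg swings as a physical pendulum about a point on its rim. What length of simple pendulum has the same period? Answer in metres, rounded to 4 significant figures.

1.938 m

The equivalent simple-pendulum length is L_eq = I/(md), where I is about the pivot and d = 0.96910 m.
I_cm = mR² = 0.74005 kg·m², so I = I_cm + md² = 0.74005 + 0.74005 = 1.4801 kg·m².
L_eq = 1.4801/(0.7880 × 0.96910) = 1.938 m.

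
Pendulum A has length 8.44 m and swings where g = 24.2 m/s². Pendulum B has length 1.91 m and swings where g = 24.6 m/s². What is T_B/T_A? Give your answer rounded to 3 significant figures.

T = 2π√(L/g), so T_B/T_A = √((L_B/g_B)/(L_A/g_A)) = √((1.91/24.6)/(8.44/24.2)) = 0.472.

0.472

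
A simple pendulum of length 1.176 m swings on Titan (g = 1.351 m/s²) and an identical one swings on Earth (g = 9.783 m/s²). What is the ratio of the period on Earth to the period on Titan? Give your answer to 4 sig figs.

T ∝ 1/√g, so T₂/T₁ = √(g₁/g₂) = √(1.351/9.783) = 0.3716.

0.3716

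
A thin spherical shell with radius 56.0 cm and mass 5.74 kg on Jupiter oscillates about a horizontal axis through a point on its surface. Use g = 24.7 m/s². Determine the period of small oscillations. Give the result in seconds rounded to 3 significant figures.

1.22 s

I_cm = (2/3)mr² = 1.200 kg·m². The pivot is at distance d = 0.560 m from the centre of mass.
By the parallel-axis theorem, I = I_cm + md² = 1.200 + 1.800 = 3.000 kg·m².
T = 2π√(I/(mgd)) = 2π√(3.000/(5.74 × 24.7 × 0.560)) = 1.22 s.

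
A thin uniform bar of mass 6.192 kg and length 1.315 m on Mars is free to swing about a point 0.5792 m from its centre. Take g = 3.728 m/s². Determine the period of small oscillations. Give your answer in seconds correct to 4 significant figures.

For a physical pendulum T = 2π√(I/(mgd)), with d = 0.57920 m from pivot to centre of mass.
I_cm = mL²/12 = 6.192 × 1.315²/12 = 0.89228 kg·m²; I = I_cm + md² = 0.89228 + 6.192 × 0.57920² = 2.9695 kg·m².
T = 2π√(2.9695/(6.192 × 3.728 × 0.57920)) = 2.961 s.

2.961 s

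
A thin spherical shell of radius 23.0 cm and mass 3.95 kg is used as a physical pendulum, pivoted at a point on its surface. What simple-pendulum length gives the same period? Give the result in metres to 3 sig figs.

The equivalent simple-pendulum length is L_eq = I/(md), where I is about the pivot and d = 0.2300 m.
I_cm = (2/3)mR² = 0.1393 kg·m², so I = I_cm + md² = 0.1393 + 0.2090 = 0.3483 kg·m².
L_eq = 0.3483/(3.95 × 0.2300) = 0.383 m.

0.383 m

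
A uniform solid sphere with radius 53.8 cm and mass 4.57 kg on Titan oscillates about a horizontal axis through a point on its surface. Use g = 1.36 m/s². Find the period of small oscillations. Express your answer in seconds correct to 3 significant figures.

4.68 s

I_cm = (2/5)mr² = 0.5291 kg·m². The pivot is at distance d = 0.538 m from the centre of mass.
By the parallel-axis theorem, I = I_cm + md² = 0.5291 + 1.323 = 1.852 kg·m².
T = 2π√(I/(mgd)) = 2π√(1.852/(4.57 × 1.36 × 0.538)) = 4.68 s.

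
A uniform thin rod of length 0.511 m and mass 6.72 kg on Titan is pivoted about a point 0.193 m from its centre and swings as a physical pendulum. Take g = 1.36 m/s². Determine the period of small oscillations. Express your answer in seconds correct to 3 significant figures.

2.98 s

For a physical pendulum T = 2π√(I/(mgd)), with d = 0.1930 m from pivot to centre of mass.
I_cm = mL²/12 = 6.72 × 0.511²/12 = 0.1462 kg·m²; I = I_cm + md² = 0.1462 + 6.72 × 0.1930² = 0.3965 kg·m².
T = 2π√(0.3965/(6.72 × 1.36 × 0.1930)) = 2.98 s.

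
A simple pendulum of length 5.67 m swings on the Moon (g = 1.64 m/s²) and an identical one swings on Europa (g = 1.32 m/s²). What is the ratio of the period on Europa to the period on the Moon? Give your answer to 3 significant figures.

1.11

T ∝ 1/√g, so T₂/T₁ = √(g₁/g₂) = √(1.64/1.32) = 1.11.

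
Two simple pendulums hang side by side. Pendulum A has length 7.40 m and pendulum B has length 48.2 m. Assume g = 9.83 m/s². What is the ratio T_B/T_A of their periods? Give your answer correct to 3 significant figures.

2.55

T ∝ √L, so T_B/T_A = √(L_B/L_A) = √(48.2/7.40) = 2.55.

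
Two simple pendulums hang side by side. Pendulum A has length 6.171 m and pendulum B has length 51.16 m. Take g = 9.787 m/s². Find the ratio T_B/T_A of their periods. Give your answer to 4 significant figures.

2.879

T ∝ √L, so T_B/T_A = √(L_B/L_A) = √(51.16/6.171) = 2.879.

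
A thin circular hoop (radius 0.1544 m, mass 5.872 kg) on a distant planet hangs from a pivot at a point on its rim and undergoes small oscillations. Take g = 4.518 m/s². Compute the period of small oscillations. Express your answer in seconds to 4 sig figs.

1.643 s

I_cm = mr² = 0.13998 kg·m². The pivot is at distance d = 0.1544 m from the centre of mass.
By the parallel-axis theorem, I = I_cm + md² = 0.13998 + 0.13998 = 0.27997 kg·m².
T = 2π√(I/(mgd)) = 2π√(0.27997/(5.872 × 4.518 × 0.1544)) = 1.643 s.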